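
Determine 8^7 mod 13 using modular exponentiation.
By repeated squaring (mod 13): 8^{1}≡8, 8^{2}≡12, 8^{4}≡1. Then 8^{7} = 8^{4+2+1} ≡ 1 × 12 × 8 ≡ 5 (mod 13)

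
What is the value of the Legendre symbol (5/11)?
(5/11) = 5^{5} mod 11 = 1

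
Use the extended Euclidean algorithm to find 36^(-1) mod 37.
Extended GCD: 36(-1) + 37(1) = 1. So 36^(-1) ≡ -1 ≡ 36 (mod 37). Verify: 36 × 36 = 1296 ≡ 1 (mod 37)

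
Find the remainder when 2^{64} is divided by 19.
By Fermat: 2^{18} ≡ 1 (mod 19). 64 = 3×18 + 10. So 2^{64} ≡ 2^{10} ≡ 17 (mod 19)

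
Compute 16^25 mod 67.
By repeated squaring mod 67: 16^{1}≡16, 16^{2}≡55, 16^{4}≡10, 16^{8}≡33, 16^{16}≡17. Then 16^{25} = 16^{16+8+1} ≡ 17 × 33 × 16 ≡ 65 mod 67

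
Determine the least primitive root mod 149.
g = 2. Powers: [2, 4, 8, 16, 32, 64, 128, ...] generates all 148 non-zero residues.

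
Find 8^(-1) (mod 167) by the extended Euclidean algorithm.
Extended GCD: 8(21) + 167(-1) = 1. So 8^(-1) ≡ 21 (mod 167). Verify: 8 × 21 = 168 ≡ 1 (mod 167)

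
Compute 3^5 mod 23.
By repeated squaring mod 23: 3^{1}≡3, 3^{2}≡9, 3^{4}≡12. Then 3^{5} = 3^{4+1} ≡ 12 × 3 ≡ 13 mod 23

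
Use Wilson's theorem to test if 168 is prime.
(167)! mod 168 = 0. Since 0 ≢ -1 mod 168, 168 is not prime.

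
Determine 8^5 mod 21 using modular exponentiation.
By repeated squaring mod 21: 8^{1}≡8, 8^{2}≡1, 8^{4}≡1. Then 8^{5} = 8^{4+1} ≡ 1 × 8 ≡ 8 mod 21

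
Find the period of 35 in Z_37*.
Powers of 35 mod 37: 35^1≡35, 35^2≡4, 35^3≡29, 35^4≡16, 35^5≡5, 35^6≡27, 35^7≡20, 35^8≡34, 35^9≡6, 35^10≡25, 35^11≡24, 35^12≡26, 35^13≡22, 35^14≡30, 35^15≡14, 35^16≡9, 35^17≡19, 35^18≡36, 35^19≡2, 35^20≡33, 35^21≡8, 35^22≡21, 35^23≡32, 35^24≡10, 35^25≡17, 35^26≡3, 35^27≡31, 35^28≡12, 35^29≡13, 35^30≡11, 35^31≡15, 35^32≡7, 35^33≡23, 35^34≡28, 35^35≡18, 35^36≡1. ord_37(35) = 36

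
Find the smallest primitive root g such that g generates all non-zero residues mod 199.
g = 3. For each prime q|198: 3^{99}≡198, 3^{66}≡106, 3^{18}≡125, none ≡ 1, so ord_199(3) = 198 and 3 is a primitive root.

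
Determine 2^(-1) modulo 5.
Since 5 is prime, by Fermat 2^(-1) ≡ 2^{3} ≡ 3 (mod 5). Verify: 2 × 3 = 6 ≡ 1 (mod 5)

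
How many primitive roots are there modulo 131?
A prime p has φ(p-1) primitive roots; here φ(130) = 48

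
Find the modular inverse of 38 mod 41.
Since 41 is prime, by Fermat 38^(-1) ≡ 38^{39} ≡ 27 (mod 41). Verify: 38 × 27 = 1026 ≡ 1 (mod 41)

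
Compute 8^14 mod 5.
Using Fermat: 8^{4} ≡ 1 mod 5. 14 ≡ 2 mod 4. So 8^{14} ≡ 8^{2} ≡ 4 mod 5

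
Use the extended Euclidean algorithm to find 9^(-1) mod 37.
Extended GCD: 9(-4) + 37(1) = 1. So 9^(-1) ≡ -4 ≡ 33 (mod 37). Verify: 9 × 33 = 297 ≡ 1 (mod 37)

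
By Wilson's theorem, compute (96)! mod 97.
By Wilson's theorem, (96)! ≡ -1 ≡ 96 mod 97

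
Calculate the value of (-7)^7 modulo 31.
By repeated squaring (mod 31): (-7)^{1}≡24, (-7)^{2}≡18, (-7)^{4}≡14. Then (-7)^{7} = (-7)^{4+2+1} ≡ 14 × 18 × 24 ≡ 3 (mod 31)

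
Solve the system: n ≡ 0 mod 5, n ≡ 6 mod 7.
M = 5 × 7 = 35. M₁ = 7, y₁ ≡ 3 mod 5. M₂ = 5, y₂ ≡ 3 mod 7. n = 0×7×3 + 6×5×3 ≡ 20 mod 35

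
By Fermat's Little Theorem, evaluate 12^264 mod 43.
By Fermat: 12^{42} ≡ 1 mod 43. 264 ≡ 12 mod 42. So 12^{264} ≡ 12^{12} ≡ 11 mod 43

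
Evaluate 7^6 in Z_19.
By repeated squaring mod 19: 7^{1}≡7, 7^{2}≡11, 7^{4}≡7. Then 7^{6} = 7^{4+2} ≡ 7 × 11 ≡ 1 mod 19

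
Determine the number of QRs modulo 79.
For prime 79, there are (p-1)/2 = (79-1)/2 = 39 quadratic residues (excluding 0).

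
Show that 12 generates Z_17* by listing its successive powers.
12^1, 12^2, ..., 12^{16} mod 17: [12, 8, 11, 13, 3, 2, 7, 16, 5, 9, 6, 4, 14, 15, 10, 1]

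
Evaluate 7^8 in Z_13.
By repeated squaring mod 13: 7^{1}≡7, 7^{2}≡10, 7^{4}≡9, 7^{8}≡3. So 7^{8} ≡ 3 mod 13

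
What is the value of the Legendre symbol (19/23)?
(19/23) = 19^{11} mod 23 = -1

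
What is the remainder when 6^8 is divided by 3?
By repeated squaring mod 3: 6^{1}≡0, 6^{2}≡0, 6^{4}≡0, 6^{8}≡0. So 6^{8} ≡ 0 mod 3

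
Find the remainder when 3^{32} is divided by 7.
By Fermat: 3^{6} ≡ 1 mod 7. 32 = 5×6 + 2. So 3^{32} ≡ 3^{2} ≡ 2 mod 7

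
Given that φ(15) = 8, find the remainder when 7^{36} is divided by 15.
By Euler: 7^{8} ≡ 1 mod 15 since gcd(7, 15) = 1. 36 = 4×8 + 4. So 7^{36} ≡ 7^{4} ≡ 1 mod 15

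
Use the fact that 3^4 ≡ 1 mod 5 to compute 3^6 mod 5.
By Fermat: 3^{4} ≡ 1 mod 5. So 3^{6} = 3^{4} · 3^{2} ≡ 3^{2} ≡ 4 mod 5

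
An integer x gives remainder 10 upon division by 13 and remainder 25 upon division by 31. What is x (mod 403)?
M = 13 × 31 = 403. M₁ = 31, y₁ ≡ 8 (mod 13). M₂ = 13, y₂ ≡ 12 (mod 31). x = 10×31×8 + 25×13×12 ≡ 335 (mod 403)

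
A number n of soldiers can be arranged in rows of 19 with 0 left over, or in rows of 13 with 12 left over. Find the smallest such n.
M = 19 × 13 = 247. M₁ = 13, y₁ ≡ 3 mod 19. M₂ = 19, y₂ ≡ 11 mod 13. n = 0×13×3 + 12×19×11 ≡ 38 mod 247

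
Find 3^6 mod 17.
By repeated squaring mod 17: 3^{1}≡3, 3^{2}≡9, 3^{4}≡13. Then 3^{6} = 3^{4+2} ≡ 13 × 9 ≡ 15 mod 17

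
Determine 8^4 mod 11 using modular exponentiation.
8^{4} = 4096 ≡ 4 (mod 11)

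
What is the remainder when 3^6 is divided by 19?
By repeated squaring (mod 19): 3^{1}≡3, 3^{2}≡9, 3^{4}≡5. Then 3^{6} = 3^{4+2} ≡ 5 × 9 ≡ 7 (mod 19)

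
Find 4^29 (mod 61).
By repeated squaring (mod 61): 4^{1}≡4, 4^{2}≡16, 4^{4}≡12, 4^{8}≡22, 4^{16}≡57. Then 4^{29} = 4^{16+8+4+1} ≡ 57 × 22 × 12 × 4 ≡ 46 (mod 61)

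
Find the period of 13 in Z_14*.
Powers of 13 mod 14: 13^1≡13, 13^2≡1. ord_14(13) = 2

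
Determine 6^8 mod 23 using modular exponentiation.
By repeated squaring mod 23: 6^{1}≡6, 6^{2}≡13, 6^{4}≡8, 6^{8}≡18. So 6^{8} ≡ 18 mod 23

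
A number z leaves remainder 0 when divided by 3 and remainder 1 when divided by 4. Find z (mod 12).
M = 3 × 4 = 12. M₁ = 4, y₁ ≡ 1 (mod 3). M₂ = 3, y₂ ≡ 3 (mod 4). z = 0×4×1 + 1×3×3 ≡ 9 (mod 12)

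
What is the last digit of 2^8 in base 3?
Using Fermat: 2^{2} ≡ 1 (mod 3). 8 ≡ 0 (mod 2). So 2^{8} ≡ 2^{0} ≡ 1 (mod 3)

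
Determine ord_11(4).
Powers of 4 mod 11: 4^1≡4, 4^2≡5, 4^3≡9, 4^4≡3, 4^5≡1. Order = 5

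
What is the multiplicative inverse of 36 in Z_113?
Since 113 is prime, by Fermat 36^(-1) ≡ 36^{111} ≡ 22 (mod 113). Verify: 36 × 22 = 792 ≡ 1 (mod 113)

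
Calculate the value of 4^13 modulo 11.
Using Fermat: 4^{10} ≡ 1 (mod 11). 13 ≡ 3 (mod 10). So 4^{13} ≡ 4^{3} ≡ 9 (mod 11)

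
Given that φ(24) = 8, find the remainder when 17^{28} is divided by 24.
By Euler: 17^{8} ≡ 1 mod 24 since gcd(17, 24) = 1. 28 = 3×8 + 4. So 17^{28} ≡ 17^{4} ≡ 1 mod 24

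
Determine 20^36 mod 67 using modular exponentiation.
By repeated squaring (mod 67): 20^{1}≡20, 20^{2}≡65, 20^{4}≡4, 20^{8}≡16, 20^{16}≡55, 20^{32}≡10. Then 20^{36} = 20^{32+4} ≡ 10 × 4 ≡ 40 (mod 67)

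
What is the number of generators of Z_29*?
Number of primitive roots mod 29 = φ(p-1) = φ(28) = 12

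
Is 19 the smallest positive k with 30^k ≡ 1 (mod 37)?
Powers of 30 mod 37: 30^1≡30, 30^2≡12, 30^3≡27, 30^4≡33, 30^5≡28, 30^6≡26, 30^7≡3, 30^8≡16, 30^9≡36, 30^10≡7, 30^11≡25, 30^12≡10, 30^13≡4, 30^14≡9, 30^15≡11, 30^16≡34, 30^17≡21, 30^18≡1. Already 30^18≡1, so the order is 18 < 19. No, the actual order is 18.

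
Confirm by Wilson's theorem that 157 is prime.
(156)! mod 157 = 156. Since this equals -1 mod 157, Wilson confirms 157 is prime.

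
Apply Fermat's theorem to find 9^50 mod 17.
By Fermat: 9^{16} ≡ 1 mod 17. 50 = 3×16 + 2. So 9^{50} ≡ 9^{2} ≡ 13 mod 17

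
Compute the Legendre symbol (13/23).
(13/23) = 13^{11} mod 23 = 1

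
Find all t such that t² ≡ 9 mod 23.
The square roots of 9 mod 23 are 3 and 20. Verify: 3² = 9 ≡ 9 mod 23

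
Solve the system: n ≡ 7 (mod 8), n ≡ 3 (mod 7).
M = 8 × 7 = 56. M₁ = 7, y₁ ≡ 7 (mod 8). M₂ = 8, y₂ ≡ 1 (mod 7). n = 7×7×7 + 3×8×1 ≡ 31 (mod 56)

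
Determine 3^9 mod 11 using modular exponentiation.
By repeated squaring (mod 11): 3^{1}≡3, 3^{2}≡9, 3^{4}≡4, 3^{8}≡5. Then 3^{9} = 3^{8+1} ≡ 5 × 3 ≡ 4 (mod 11)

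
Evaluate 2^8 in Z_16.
By repeated squaring mod 16: 2^{1}≡2, 2^{2}≡4, 2^{4}≡0, 2^{8}≡0. So 2^{8} ≡ 0 mod 16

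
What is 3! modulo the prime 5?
(4)! = (3)! × (4) ≡ -1 mod 5. So (3)! ≡ -1 × (4)^(-1) ≡ (-1)×(-1) = 1 mod 5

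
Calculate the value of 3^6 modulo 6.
By repeated squaring (mod 6): 3^{1}≡3, 3^{2}≡3, 3^{4}≡3. Then 3^{6} = 3^{4+2} ≡ 3 × 3 ≡ 3 (mod 6)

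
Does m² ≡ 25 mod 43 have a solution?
By Euler's criterion: 25^{21} ≡ 1 mod 43. Since this equals 1, 25 is a QR.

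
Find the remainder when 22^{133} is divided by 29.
By Fermat: 22^{28} ≡ 1 mod 29. 133 = 4×28 + 21. So 22^{133} ≡ 22^{21} ≡ 28 mod 29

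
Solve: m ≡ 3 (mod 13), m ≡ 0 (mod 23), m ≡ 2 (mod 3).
M = 13 × 23 × 3 = 897. M₁ = 69, y₁ ≡ 10 (mod 13). M₂ = 39, y₂ ≡ 13 (mod 23). M₃ = 299, y₃ ≡ 2 (mod 3). m = 3×69×10 + 0×39×13 + 2×299×2 ≡ 575 (mod 897)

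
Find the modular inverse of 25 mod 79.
Since 79 is prime, by Fermat 25^(-1) ≡ 25^{77} ≡ 19 (mod 79). Verify: 25 × 19 = 475 ≡ 1 (mod 79)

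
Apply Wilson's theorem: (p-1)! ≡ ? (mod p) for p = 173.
By Wilson's theorem, (172)! ≡ -1 ≡ 172 mod 173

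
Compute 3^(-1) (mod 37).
Since 37 is prime, by Fermat 3^(-1) ≡ 3^{35} ≡ 25 (mod 37). Verify: 3 × 25 = 75 ≡ 1 (mod 37)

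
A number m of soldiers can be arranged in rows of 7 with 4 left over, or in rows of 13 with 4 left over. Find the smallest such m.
M = 7 × 13 = 91. M₁ = 13, y₁ ≡ 6 mod 7. M₂ = 7, y₂ ≡ 2 mod 13. m = 4×13×6 + 4×7×2 ≡ 4 mod 91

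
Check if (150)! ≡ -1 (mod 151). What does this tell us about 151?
(150)! mod 151 = 150. Since this equals -1 (mod 151), Wilson confirms 151 is prime.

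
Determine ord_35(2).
Powers of 2 mod 35: 2^1≡2, 2^2≡4, 2^3≡8, 2^4≡16, 2^5≡32, 2^6≡29, 2^7≡23, 2^8≡11, 2^9≡22, 2^10≡9, 2^11≡18, 2^12≡1. So the order of 2 is 12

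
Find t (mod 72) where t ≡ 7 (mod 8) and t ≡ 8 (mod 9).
M = 8 × 9 = 72. M₁ = 9, y₁ ≡ 1 (mod 8). M₂ = 8, y₂ ≡ 8 (mod 9). t = 7×9×1 + 8×8×8 ≡ 71 (mod 72)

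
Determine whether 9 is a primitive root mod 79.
9^{39} ≡ 1 (mod 79) and 39 < 78, so ord_79(9) = 39 ≠ 78 and 9 is not a primitive root.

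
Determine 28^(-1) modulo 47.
Since 47 is prime, by Fermat 28^(-1) ≡ 28^{45} ≡ 42 mod 47. Verify: 28 × 42 = 1176 ≡ 1 mod 47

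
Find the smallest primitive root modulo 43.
g = 3. For each prime q|42: 3^{21}≡42, 3^{14}≡36, 3^{6}≡41, none ≡ 1, so ord_43(3) = 42 and 3 is a primitive root.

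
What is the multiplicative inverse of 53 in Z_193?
Since 193 is prime, by Fermat 53^(-1) ≡ 53^{191} ≡ 51 mod 193. Verify: 53 × 51 = 2703 ≡ 1 mod 193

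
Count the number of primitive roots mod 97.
A prime p has φ(p-1) primitive roots; here φ(96) = 32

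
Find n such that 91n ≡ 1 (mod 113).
Since 113 is prime, by Fermat 91^(-1) ≡ 91^{111} ≡ 77 (mod 113). Verify: 91 × 77 = 7007 ≡ 1 (mod 113)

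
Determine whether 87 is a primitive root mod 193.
87^{64} ≡ 1 (mod 193) and 64 < 192, so ord_193(87) = 64 ≠ 192 and 87 is not a primitive root.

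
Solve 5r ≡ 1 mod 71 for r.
Since 71 is prime, by Fermat 5^(-1) ≡ 5^{69} ≡ 57 mod 71. Verify: 5 × 57 = 285 ≡ 1 mod 71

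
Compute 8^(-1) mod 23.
Since 23 is prime, by Fermat 8^(-1) ≡ 8^{21} ≡ 3 mod 23. Verify: 8 × 3 = 24 ≡ 1 mod 23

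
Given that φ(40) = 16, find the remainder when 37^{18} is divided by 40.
By Euler: 37^{16} ≡ 1 (mod 40) since gcd(37, 40) = 1. 18 = 1×16 + 2. So 37^{18} ≡ 37^{2} ≡ 9 (mod 40)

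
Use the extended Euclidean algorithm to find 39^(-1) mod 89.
Extended GCD: 39(16) + 89(-7) = 1. So 39^(-1) ≡ 16 (mod 89). Verify: 39 × 16 = 624 ≡ 1 (mod 89)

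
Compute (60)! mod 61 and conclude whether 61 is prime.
(60)! mod 61 = 60. Since 60 ≡ -1 mod 61, 61 is prime.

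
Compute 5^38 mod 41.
By repeated squaring (mod 41): 5^{1}≡5, 5^{2}≡25, 5^{4}≡10, 5^{8}≡18, 5^{16}≡37, 5^{32}≡16. Then 5^{38} = 5^{32+4+2} ≡ 16 × 10 × 25 ≡ 23 (mod 41)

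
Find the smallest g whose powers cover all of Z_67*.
g = 2. Powers: [2, 4, 8, 16, 32, 64, 61, 55, ...] generates all 66 non-zero residues.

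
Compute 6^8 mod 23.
By repeated squaring mod 23: 6^{1}≡6, 6^{2}≡13, 6^{4}≡8, 6^{8}≡18. So 6^{8} ≡ 18 mod 23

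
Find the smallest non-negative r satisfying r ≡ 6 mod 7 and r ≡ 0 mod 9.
M = 7 × 9 = 63. M₁ = 9, y₁ ≡ 4 mod 7. M₂ = 7, y₂ ≡ 4 mod 9. r = 6×9×4 + 0×7×4 ≡ 27 mod 63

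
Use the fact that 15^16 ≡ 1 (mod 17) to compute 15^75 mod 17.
By Fermat: 15^{16} ≡ 1 (mod 17). 75 = 4×16 + 11. So 15^{75} ≡ 15^{11} ≡ 9 (mod 17)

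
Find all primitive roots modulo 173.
There are φ(172) = 84 primitive roots mod 173: {2, 3, 5, 7, 8, 11, 12, 17, 18, 19, 20, 26, 27, 28, 30, 32, 39, 42, 44, 45, 46, 48, 50, 53, 58, 59, 61, 62, 63, 65, 66, 68, 69, 70, 71, 72, 74, 75, 76, 79, 82, 86, 87, 91, 94, 97, 98, 99, 101, 102, 103, 104, 105, 107, 108, 110, 111, 112, 114, 115, 120, 123, 125, 127, 128, 129, 131, 134, 141, 143, 145, 146, 147, 153, 154, 155, 156, 161, 162, 165, 166, 168, 170, 171}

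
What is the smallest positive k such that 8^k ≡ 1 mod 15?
Powers of 8 mod 15: 8^1≡8, 8^2≡4, 8^3≡2, 8^4≡1. Order = 4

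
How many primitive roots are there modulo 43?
A prime p has φ(p-1) primitive roots; here φ(42) = 12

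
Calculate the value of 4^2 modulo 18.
4^{2} = 16 ≡ 16 (mod 18)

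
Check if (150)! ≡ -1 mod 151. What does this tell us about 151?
(150)! mod 151 = 150. Since this equals -1 mod 151, Wilson confirms 151 is prime.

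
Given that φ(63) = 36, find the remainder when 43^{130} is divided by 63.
By Euler: 43^{36} ≡ 1 mod 63 since gcd(43, 63) = 1. 130 = 3×36 + 22. So 43^{130} ≡ 43^{22} ≡ 43 mod 63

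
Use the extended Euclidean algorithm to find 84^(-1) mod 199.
Extended GCD: 84(-45) + 199(19) = 1. So 84^(-1) ≡ -45 ≡ 154 mod 199. Verify: 84 × 154 = 12936 ≡ 1 mod 199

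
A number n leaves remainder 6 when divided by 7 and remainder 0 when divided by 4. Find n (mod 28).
M = 7 × 4 = 28. M₁ = 4, y₁ ≡ 2 (mod 7). M₂ = 7, y₂ ≡ 3 (mod 4). n = 6×4×2 + 0×7×3 ≡ 20 (mod 28)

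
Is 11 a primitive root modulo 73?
ord_73(11) divides 72. For each prime q|72: 11^{36}≡72, 11^{24}≡8, none ≡ 1. So 11 has order 72 and is a primitive root mod 73.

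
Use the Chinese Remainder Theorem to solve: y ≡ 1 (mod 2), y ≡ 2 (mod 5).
M = 2 × 5 = 10. M₁ = 5, y₁ ≡ 1 (mod 2). M₂ = 2, y₂ ≡ 3 (mod 5). y = 1×5×1 + 2×2×3 ≡ 7 (mod 10)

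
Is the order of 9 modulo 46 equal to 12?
Powers of 9 mod 46: 9^1≡9, 9^2≡35, 9^3≡39, 9^4≡29, 9^5≡31, 9^6≡3, 9^7≡27, 9^8≡13, 9^9≡25, 9^10≡41, 9^11≡1. Already 9^11≡1, so the order is 11 < 12. No, the actual order is 11.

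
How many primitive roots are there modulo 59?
A prime p has φ(p-1) primitive roots; here φ(58) = 28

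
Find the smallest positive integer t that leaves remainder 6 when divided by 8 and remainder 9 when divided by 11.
M = 8 × 11 = 88. M₁ = 11, y₁ ≡ 3 (mod 8). M₂ = 8, y₂ ≡ 7 (mod 11). t = 6×11×3 + 9×8×7 ≡ 86 (mod 88)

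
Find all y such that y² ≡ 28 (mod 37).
The square roots of 28 mod 37 are 19 and 18. Verify: 19² = 361 ≡ 28 (mod 37)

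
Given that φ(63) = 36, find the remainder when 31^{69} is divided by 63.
By Euler: 31^{36} ≡ 1 (mod 63) since gcd(31, 63) = 1. 69 = 1×36 + 33. So 31^{69} ≡ 31^{33} ≡ 55 (mod 63)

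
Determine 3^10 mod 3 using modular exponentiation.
By repeated squaring (mod 3): 3^{1}≡0, 3^{2}≡0, 3^{4}≡0, 3^{8}≡0. Then 3^{10} = 3^{8+2} ≡ 0 × 0 ≡ 0 (mod 3)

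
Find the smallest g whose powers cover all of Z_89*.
g = 3. Powers: [3, 9, 27, 81, 65, 17, ...] generates all 88 non-zero residues.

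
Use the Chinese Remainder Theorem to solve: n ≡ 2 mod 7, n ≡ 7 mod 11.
M = 7 × 11 = 77. M₁ = 11, y₁ ≡ 2 mod 7. M₂ = 7, y₂ ≡ 8 mod 11. n = 2×11×2 + 7×7×8 ≡ 51 mod 77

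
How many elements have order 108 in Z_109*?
Number of primitive roots mod 109 = φ(p-1) = φ(108) = 36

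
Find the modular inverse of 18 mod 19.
Since 19 is prime, by Fermat 18^(-1) ≡ 18^{17} ≡ 18 mod 19. Verify: 18 × 18 = 324 ≡ 1 mod 19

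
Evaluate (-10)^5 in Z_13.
By repeated squaring (mod 13): (-10)^{1}≡3, (-10)^{2}≡9, (-10)^{4}≡3. Then (-10)^{5} = (-10)^{4+1} ≡ 3 × 3 ≡ 9 (mod 13)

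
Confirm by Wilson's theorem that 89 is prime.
(88)! mod 89 = 88. Since this equals -1 (mod 89), Wilson confirms 89 is prime.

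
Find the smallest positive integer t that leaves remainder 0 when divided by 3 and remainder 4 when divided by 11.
M = 3 × 11 = 33. M₁ = 11, y₁ ≡ 2 (mod 3). M₂ = 3, y₂ ≡ 4 (mod 11). t = 0×11×2 + 4×3×4 ≡ 15 (mod 33)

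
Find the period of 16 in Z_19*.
Powers of 16 mod 19: 16^1≡16, 16^2≡9, 16^3≡11, 16^4≡5, 16^5≡4, 16^6≡7, 16^7≡17, 16^8≡6, 16^9≡1. Order = 9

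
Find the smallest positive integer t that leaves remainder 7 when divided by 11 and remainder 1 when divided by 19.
M = 11 × 19 = 209. M₁ = 19, y₁ ≡ 7 mod 11. M₂ = 11, y₂ ≡ 7 mod 19. t = 7×19×7 + 1×11×7 ≡ 172 mod 209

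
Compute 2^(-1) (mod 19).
Since 19 is prime, by Fermat 2^(-1) ≡ 2^{17} ≡ 10 (mod 19). Verify: 2 × 10 = 20 ≡ 1 (mod 19)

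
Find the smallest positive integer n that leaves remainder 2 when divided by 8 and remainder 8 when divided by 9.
M = 8 × 9 = 72. M₁ = 9, y₁ ≡ 1 (mod 8). M₂ = 8, y₂ ≡ 8 (mod 9). n = 2×9×1 + 8×8×8 ≡ 26 (mod 72)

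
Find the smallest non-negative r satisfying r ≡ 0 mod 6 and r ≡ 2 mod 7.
M = 6 × 7 = 42. M₁ = 7, y₁ ≡ 1 mod 6. M₂ = 6, y₂ ≡ 6 mod 7. r = 0×7×1 + 2×6×6 ≡ 30 mod 42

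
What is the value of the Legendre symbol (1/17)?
(1/17) = 1^{8} mod 17 = 1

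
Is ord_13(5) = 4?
Powers of 5 mod 13: 5^1≡5, 5^2≡12, 5^3≡8, 5^4≡1. First k with 5^k≡1 is k=4. Yes, ord_13(5) = 4.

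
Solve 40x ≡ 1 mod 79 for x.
Since 79 is prime, by Fermat 40^(-1) ≡ 40^{77} ≡ 2 mod 79. Verify: 40 × 2 = 80 ≡ 1 mod 79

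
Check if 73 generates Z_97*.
73^{24} ≡ 1 mod 97 and 24 < 96, so ord_97(73) = 24 ≠ 96 and 73 is not a primitive root.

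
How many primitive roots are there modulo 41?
Number of primitive roots mod 41 = φ(p-1) = φ(40) = 16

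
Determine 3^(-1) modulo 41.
Since 41 is prime, by Fermat 3^(-1) ≡ 3^{39} ≡ 14 (mod 41). Verify: 3 × 14 = 42 ≡ 1 (mod 41)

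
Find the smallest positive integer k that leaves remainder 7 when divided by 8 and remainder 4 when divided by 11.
M = 8 × 11 = 88. M₁ = 11, y₁ ≡ 3 (mod 8). M₂ = 8, y₂ ≡ 7 (mod 11). k = 7×11×3 + 4×8×7 ≡ 15 (mod 88)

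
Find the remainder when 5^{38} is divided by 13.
By Fermat: 5^{12} ≡ 1 (mod 13). 38 = 3×12 + 2. So 5^{38} ≡ 5^{2} ≡ 12 (mod 13)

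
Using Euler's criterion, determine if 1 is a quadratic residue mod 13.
By Euler's criterion: 1^{6} ≡ 1 (mod 13). Since this equals 1, 1 is a QR.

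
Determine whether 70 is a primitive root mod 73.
70^{12} ≡ 1 (mod 73) and 12 < 72, so ord_73(70) = 12 ≠ 72 and 70 is not a primitive root.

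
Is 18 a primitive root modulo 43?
ord_43(18) divides 42. For each prime q|42: 18^{21}≡42, 18^{14}≡6, 18^{6}≡41, none ≡ 1. So 18 has order 42 and is a primitive root mod 43.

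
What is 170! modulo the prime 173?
(172)! = (170)! × (171) × (172) ≡ -1 (mod 173). So (170)! ≡ -1 × [(172)(171)]^(-1) ≡ 86 (mod 173)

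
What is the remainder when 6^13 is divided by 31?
By repeated squaring mod 31: 6^{1}≡6, 6^{2}≡5, 6^{4}≡25, 6^{8}≡5. Then 6^{13} = 6^{8+4+1} ≡ 5 × 25 × 6 ≡ 6 mod 31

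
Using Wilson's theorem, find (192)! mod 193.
By Wilson's theorem, (192)! ≡ -1 ≡ 192 (mod 193)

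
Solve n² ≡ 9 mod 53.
The square roots of 9 mod 53 are 50 and 3. Verify: 50² = 2500 ≡ 9 mod 53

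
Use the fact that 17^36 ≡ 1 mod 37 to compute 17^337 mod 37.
By Fermat: 17^{36} ≡ 1 mod 37. 337 ≡ 13 mod 36. So 17^{337} ≡ 17^{13} ≡ 35 mod 37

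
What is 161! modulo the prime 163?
(162)! = (161)! × (162) ≡ -1 (mod 163). So (161)! ≡ -1 × (162)^(-1) ≡ (-1)×(-1) = 1 (mod 163)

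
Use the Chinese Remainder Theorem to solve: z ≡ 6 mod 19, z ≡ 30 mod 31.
M = 19 × 31 = 589. M₁ = 31, y₁ ≡ 8 mod 19. M₂ = 19, y₂ ≡ 18 mod 31. z = 6×31×8 + 30×19×18 ≡ 557 mod 589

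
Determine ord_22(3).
Powers of 3 mod 22: 3^1≡3, 3^2≡9, 3^3≡5, 3^4≡15, 3^5≡1. So the order of 3 is 5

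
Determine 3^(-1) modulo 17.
Since 17 is prime, by Fermat 3^(-1) ≡ 3^{15} ≡ 6 (mod 17). Verify: 3 × 6 = 18 ≡ 1 (mod 17)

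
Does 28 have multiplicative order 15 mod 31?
Powers of 28 mod 31: 28^1≡28, 28^2≡9, 28^3≡4, 28^4≡19, 28^5≡5, 28^6≡16, 28^7≡14, 28^8≡20, 28^9≡2, 28^10≡25, 28^11≡18, 28^12≡8, 28^13≡7, 28^14≡10, 28^15≡1. First k with 28^k≡1 is k=15. Yes, ord_31(28) = 15.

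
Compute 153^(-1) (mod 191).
Since 191 is prime, by Fermat 153^(-1) ≡ 153^{189} ≡ 5 (mod 191). Verify: 153 × 5 = 765 ≡ 1 (mod 191)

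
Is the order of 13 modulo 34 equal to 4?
Powers of 13 mod 34: 13^1≡13, 13^2≡33, 13^3≡21, 13^4≡1. First k with 13^k≡1 is k=4. Yes, ord_34(13) = 4.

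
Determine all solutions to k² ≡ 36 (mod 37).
The square roots of 36 mod 37 are 6 and 31. Verify: 6² = 36 ≡ 36 (mod 37)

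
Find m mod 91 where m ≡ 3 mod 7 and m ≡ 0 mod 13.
M = 7 × 13 = 91. M₁ = 13, y₁ ≡ 6 mod 7. M₂ = 7, y₂ ≡ 2 mod 13. m = 3×13×6 + 0×7×2 ≡ 52 mod 91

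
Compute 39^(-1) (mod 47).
Since 47 is prime, by Fermat 39^(-1) ≡ 39^{45} ≡ 41 (mod 47). Verify: 39 × 41 = 1599 ≡ 1 (mod 47)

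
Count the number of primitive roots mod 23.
Number of primitive roots mod 23 = φ(p-1) = φ(22) = 10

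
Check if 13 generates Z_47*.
ord_47(13) divides 46. For each prime q|46: 13^{23}≡46, 13^{2}≡28, none ≡ 1. So 13 has order 46 and is a primitive root mod 47.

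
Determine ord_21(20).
Powers of 20 mod 21: 20^1≡20, 20^2≡1. So the order of 20 is 2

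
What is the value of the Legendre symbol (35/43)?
(35/43) = 35^{21} mod 43 = 1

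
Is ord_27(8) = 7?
Powers of 8 mod 27: 8^1≡8, 8^2≡10, 8^3≡26, 8^4≡19, 8^5≡17, 8^6≡1. Already 8^6≡1, so the order is 6 < 7. No, the actual order is 6.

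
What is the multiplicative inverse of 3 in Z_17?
Since 17 is prime, by Fermat 3^(-1) ≡ 3^{15} ≡ 6 mod 17. Verify: 3 × 6 = 18 ≡ 1 mod 17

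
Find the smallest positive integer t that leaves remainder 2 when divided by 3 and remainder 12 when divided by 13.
M = 3 × 13 = 39. M₁ = 13, y₁ ≡ 1 mod 3. M₂ = 3, y₂ ≡ 9 mod 13. t = 2×13×1 + 12×3×9 ≡ 38 mod 39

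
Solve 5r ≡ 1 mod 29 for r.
Since 29 is prime, by Fermat 5^(-1) ≡ 5^{27} ≡ 6 mod 29. Verify: 5 × 6 = 30 ≡ 1 mod 29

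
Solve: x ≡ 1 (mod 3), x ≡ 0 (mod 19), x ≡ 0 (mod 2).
M = 3 × 19 × 2 = 114. M₁ = 38, y₁ ≡ 2 (mod 3). M₂ = 6, y₂ ≡ 16 (mod 19). M₃ = 57, y₃ ≡ 1 (mod 2). x = 1×38×2 + 0×6×16 + 0×57×1 ≡ 76 (mod 114)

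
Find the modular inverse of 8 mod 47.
Since 47 is prime, by Fermat 8^(-1) ≡ 8^{45} ≡ 6 mod 47. Verify: 8 × 6 = 48 ≡ 1 mod 47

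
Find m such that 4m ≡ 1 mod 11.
Since 11 is prime, by Fermat 4^(-1) ≡ 4^{9} ≡ 3 mod 11. Verify: 4 × 3 = 12 ≡ 1 mod 11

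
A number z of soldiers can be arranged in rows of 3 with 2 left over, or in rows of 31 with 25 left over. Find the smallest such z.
M = 3 × 31 = 93. M₁ = 31, y₁ ≡ 1 mod 3. M₂ = 3, y₂ ≡ 21 mod 31. z = 2×31×1 + 25×3×21 ≡ 56 mod 93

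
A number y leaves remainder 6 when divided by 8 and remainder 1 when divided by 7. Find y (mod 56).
M = 8 × 7 = 56. M₁ = 7, y₁ ≡ 7 (mod 8). M₂ = 8, y₂ ≡ 1 (mod 7). y = 6×7×7 + 1×8×1 ≡ 22 (mod 56)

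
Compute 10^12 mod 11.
Using Fermat: 10^{10} ≡ 1 mod 11. 12 ≡ 2 mod 10. So 10^{12} ≡ 10^{2} ≡ 1 mod 11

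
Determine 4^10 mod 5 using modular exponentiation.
Using Fermat: 4^{4} ≡ 1 mod 5. 10 ≡ 2 mod 4. So 4^{10} ≡ 4^{2} ≡ 1 mod 5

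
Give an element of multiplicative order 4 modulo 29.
12 has order 4 mod 29 since 12^{4} ≡ 1 (mod 29) and no smaller power works.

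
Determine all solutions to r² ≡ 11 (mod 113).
The square roots of 11 mod 113 are 89 and 24. Verify: 89² = 7921 ≡ 11 (mod 113)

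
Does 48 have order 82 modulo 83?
48^{41} ≡ 1 (mod 83) and 41 < 82, so ord_83(48) = 41 ≠ 82 and 48 is not a primitive root.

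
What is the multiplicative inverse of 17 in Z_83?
Since 83 is prime, by Fermat 17^(-1) ≡ 17^{81} ≡ 44 (mod 83). Verify: 17 × 44 = 748 ≡ 1 (mod 83)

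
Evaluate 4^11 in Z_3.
Using Fermat: 4^{2} ≡ 1 (mod 3). 11 ≡ 1 (mod 2). So 4^{11} ≡ 4^{1} ≡ 1 (mod 3)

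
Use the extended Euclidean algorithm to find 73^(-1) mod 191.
Extended GCD: 73(-34) + 191(13) = 1. So 73^(-1) ≡ -34 ≡ 157 (mod 191). Verify: 73 × 157 = 11461 ≡ 1 (mod 191)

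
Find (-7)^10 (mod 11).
Using Fermat: (-7)^{10} ≡ 1 (mod 11). 10 ≡ 0 (mod 10). So (-7)^{10} ≡ (-7)^{0} ≡ 1 (mod 11)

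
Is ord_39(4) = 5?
Powers of 4 mod 39: 4^1≡4, 4^2≡16, 4^3≡25, 4^4≡22, 4^5≡10, 4^6≡1. 4^5≡10≢1, so ord ≠ 5. No, the actual order is 6.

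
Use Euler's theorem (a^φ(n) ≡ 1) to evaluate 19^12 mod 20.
By Euler: 19^{8} ≡ 1 (mod 20) since gcd(19, 20) = 1. 12 = 1×8 + 4. So 19^{12} ≡ 19^{4} ≡ 1 (mod 20)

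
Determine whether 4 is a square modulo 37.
By Euler's criterion: 4^{18} ≡ 1 mod 37. Since this equals 1, 4 is a QR.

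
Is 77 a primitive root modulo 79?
ord_79(77) divides 78. For each prime q|78: 77^{39}≡78, 77^{26}≡23, 77^{6}≡64, none ≡ 1. So 77 has order 78 and is a primitive root mod 79.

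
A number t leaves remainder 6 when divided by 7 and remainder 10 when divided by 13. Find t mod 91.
M = 7 × 13 = 91. M₁ = 13, y₁ ≡ 6 mod 7. M₂ = 7, y₂ ≡ 2 mod 13. t = 6×13×6 + 10×7×2 ≡ 62 mod 91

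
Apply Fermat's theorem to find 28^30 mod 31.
By Fermat's Little Theorem, 28^{30} ≡ 1 mod 31 since 31 is prime and gcd(28, 31) = 1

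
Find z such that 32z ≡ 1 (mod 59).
Since 59 is prime, by Fermat 32^(-1) ≡ 32^{57} ≡ 24 (mod 59). Verify: 32 × 24 = 768 ≡ 1 (mod 59)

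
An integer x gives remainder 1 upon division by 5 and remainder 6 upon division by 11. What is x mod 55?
M = 5 × 11 = 55. M₁ = 11, y₁ ≡ 1 mod 5. M₂ = 5, y₂ ≡ 9 mod 11. x = 1×11×1 + 6×5×9 ≡ 6 mod 55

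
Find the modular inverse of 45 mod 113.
Since 113 is prime, by Fermat 45^(-1) ≡ 45^{111} ≡ 108 (mod 113). Verify: 45 × 108 = 4860 ≡ 1 (mod 113)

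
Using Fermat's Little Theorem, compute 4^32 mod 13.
By Fermat: 4^{12} ≡ 1 (mod 13). 32 = 2×12 + 8. So 4^{32} ≡ 4^{8} ≡ 3 (mod 13)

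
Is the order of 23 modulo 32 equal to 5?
Powers of 23 mod 32: 23^1≡23, 23^2≡17, 23^3≡7, 23^4≡1. Already 23^4≡1, so the order is 4 < 5. No, the actual order is 4.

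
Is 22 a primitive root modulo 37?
ord_37(22) divides 36. For each prime q|36: 22^{18}≡36, 22^{12}≡26, none ≡ 1. So 22 has order 36 and is a primitive root mod 37.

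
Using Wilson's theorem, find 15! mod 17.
(16)! = (15)! × (16) ≡ -1 mod 17. So (15)! ≡ -1 × (16)^(-1) ≡ (-1)×(-1) = 1 mod 17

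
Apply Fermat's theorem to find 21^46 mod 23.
By Fermat: 21^{22} ≡ 1 mod 23. 46 = 2×22 + 2. So 21^{46} ≡ 21^{2} ≡ 4 mod 23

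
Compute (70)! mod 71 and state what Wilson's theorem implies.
(70)! mod 71 = 70. Since this equals -1 (mod 71), Wilson confirms 71 is prime.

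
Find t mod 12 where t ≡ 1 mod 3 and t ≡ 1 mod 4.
M = 3 × 4 = 12. M₁ = 4, y₁ ≡ 1 mod 3. M₂ = 3, y₂ ≡ 3 mod 4. t = 1×4×1 + 1×3×3 ≡ 1 mod 12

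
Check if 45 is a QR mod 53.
By Euler's criterion: 45^{26} ≡ 52 mod 53. Since this equals -1 (≡ 52), 45 is not a QR.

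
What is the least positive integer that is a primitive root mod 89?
g = 3. Powers: [3, 9, 27, 81, 65, 17, 51, 64, 14, 42, ...] generates all 88 non-zero residues.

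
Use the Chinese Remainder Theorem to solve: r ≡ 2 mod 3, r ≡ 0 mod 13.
M = 3 × 13 = 39. M₁ = 13, y₁ ≡ 1 mod 3. M₂ = 3, y₂ ≡ 9 mod 13. r = 2×13×1 + 0×3×9 ≡ 26 mod 39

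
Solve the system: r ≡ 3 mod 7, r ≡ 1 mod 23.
M = 7 × 23 = 161. M₁ = 23, y₁ ≡ 4 mod 7. M₂ = 7, y₂ ≡ 10 mod 23. r = 3×23×4 + 1×7×10 ≡ 24 mod 161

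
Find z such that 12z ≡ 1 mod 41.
Since 41 is prime, by Fermat 12^(-1) ≡ 12^{39} ≡ 24 mod 41. Verify: 12 × 24 = 288 ≡ 1 mod 41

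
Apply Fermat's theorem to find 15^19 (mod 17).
By Fermat: 15^{16} ≡ 1 (mod 17). So 15^{19} = 15^{16} · 15^{3} ≡ 15^{3} ≡ 9 (mod 17)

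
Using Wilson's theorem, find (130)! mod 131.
By Wilson's theorem, (130)! ≡ -1 ≡ 130 mod 131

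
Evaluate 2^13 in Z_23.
By repeated squaring (mod 23): 2^{1}≡2, 2^{2}≡4, 2^{4}≡16, 2^{8}≡3. Then 2^{13} = 2^{8+4+1} ≡ 3 × 16 × 2 ≡ 4 (mod 23)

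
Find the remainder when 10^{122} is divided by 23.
By Fermat: 10^{22} ≡ 1 mod 23. 122 = 5×22 + 12. So 10^{122} ≡ 10^{12} ≡ 13 mod 23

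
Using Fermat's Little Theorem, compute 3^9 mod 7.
By Fermat: 3^{6} ≡ 1 (mod 7). So 3^{9} = 3^{6} · 3^{3} ≡ 3^{3} ≡ 6 (mod 7)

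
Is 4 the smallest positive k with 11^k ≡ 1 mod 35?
Powers of 11 mod 35: 11^1≡11, 11^2≡16, 11^3≡1. Already 11^3≡1, so the order is 3 < 4. No, the actual order is 3.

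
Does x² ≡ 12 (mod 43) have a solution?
By Euler's criterion: 12^{21} ≡ 42 (mod 43). Since this equals -1 (≡ 42), 12 is not a QR.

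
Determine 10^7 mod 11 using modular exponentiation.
By repeated squaring mod 11: 10^{1}≡10, 10^{2}≡1, 10^{4}≡1. Then 10^{7} = 10^{4+2+1} ≡ 1 × 1 × 10 ≡ 10 mod 11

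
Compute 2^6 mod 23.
By repeated squaring (mod 23): 2^{1}≡2, 2^{2}≡4, 2^{4}≡16. Then 2^{6} = 2^{4+2} ≡ 16 × 4 ≡ 18 (mod 23)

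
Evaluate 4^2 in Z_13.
4^{2} = 16 ≡ 3 mod 13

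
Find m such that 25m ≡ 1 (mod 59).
Since 59 is prime, by Fermat 25^(-1) ≡ 25^{57} ≡ 26 (mod 59). Verify: 25 × 26 = 650 ≡ 1 (mod 59)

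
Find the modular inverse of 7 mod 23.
Since 23 is prime, by Fermat 7^(-1) ≡ 7^{21} ≡ 10 (mod 23). Verify: 7 × 10 = 70 ≡ 1 (mod 23)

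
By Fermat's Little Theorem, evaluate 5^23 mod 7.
By Fermat: 5^{6} ≡ 1 (mod 7). 23 = 3×6 + 5. So 5^{23} ≡ 5^{5} ≡ 3 (mod 7)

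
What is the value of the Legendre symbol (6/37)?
(6/37) = 6^{18} mod 37 = -1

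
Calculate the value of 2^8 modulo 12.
By repeated squaring (mod 12): 2^{1}≡2, 2^{2}≡4, 2^{4}≡4, 2^{8}≡4. So 2^{8} ≡ 4 (mod 12)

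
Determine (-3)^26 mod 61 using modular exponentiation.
By repeated squaring (mod 61): (-3)^{1}≡58, (-3)^{2}≡9, (-3)^{4}≡20, (-3)^{8}≡34, (-3)^{16}≡58. Then (-3)^{26} = (-3)^{16+8+2} ≡ 58 × 34 × 9 ≡ 58 (mod 61)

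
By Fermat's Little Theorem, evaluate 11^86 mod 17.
By Fermat: 11^{16} ≡ 1 mod 17. 86 = 5×16 + 6. So 11^{86} ≡ 11^{6} ≡ 8 mod 17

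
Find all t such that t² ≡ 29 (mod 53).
The square roots of 29 mod 53 are 33 and 20. Verify: 33² = 1089 ≡ 29 (mod 53)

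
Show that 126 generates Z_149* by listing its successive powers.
126^1, 126^2, ..., 126^{148} mod 149: [126, 82, 51, 19, 10, 68, 75, 63, 41, 100, 84, 5, 34, 112, 106, 95, 50, 42, 77, 17, 56, 53, 122, 25, 21, 113, 83, 28, 101, 61, 87, 85, 131, 116, 14, 125, 105, 118, 117, 140, 58, 7, 137, 127, 59, 133, 70, 29, 78, 143, 138, 104, 141, 35, 89, 39, 146, 69, 52, 145, 92, 119, 94, 73, 109, 26, 147, 46, 134, 47, 111, 129, 13, 148, 23, 67, 98, 130, 139, 81, 74, 86, 108, 49, 65, 144, 115, 37, 43, 54, 99, 107, 72, 132, 93, 96, 27, 124, 128, 36, 66, 121, 48, 88, 62, 64, 18, 33, 135, 24, 44, 31, 32, 9, 91, 142, 12, 22, 90, 16, 79, 120, 71, 6, 11, 45, 8, 114, 60, 110, 3, 80, 97, 4, 57, 30, 55, 76, 40, 123, 2, 103, 15, 102, 38, 20, 136, 1]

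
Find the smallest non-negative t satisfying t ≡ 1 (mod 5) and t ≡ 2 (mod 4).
M = 5 × 4 = 20. M₁ = 4, y₁ ≡ 4 (mod 5). M₂ = 5, y₂ ≡ 1 (mod 4). t = 1×4×4 + 2×5×1 ≡ 6 (mod 20)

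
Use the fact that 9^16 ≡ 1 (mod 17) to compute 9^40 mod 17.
By Fermat: 9^{16} ≡ 1 (mod 17). 40 = 2×16 + 8. So 9^{40} ≡ 9^{8} ≡ 1 (mod 17)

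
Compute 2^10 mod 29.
By repeated squaring mod 29: 2^{1}≡2, 2^{2}≡4, 2^{4}≡16, 2^{8}≡24. Then 2^{10} = 2^{8+2} ≡ 24 × 4 ≡ 9 mod 29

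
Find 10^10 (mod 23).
By repeated squaring (mod 23): 10^{1}≡10, 10^{2}≡8, 10^{4}≡18, 10^{8}≡2. Then 10^{10} = 10^{8+2} ≡ 2 × 8 ≡ 16 (mod 23)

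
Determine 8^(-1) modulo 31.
Since 31 is prime, by Fermat 8^(-1) ≡ 8^{29} ≡ 4 mod 31. Verify: 8 × 4 = 32 ≡ 1 mod 31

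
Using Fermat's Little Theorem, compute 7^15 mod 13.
By Fermat: 7^{12} ≡ 1 mod 13. So 7^{15} = 7^{12} · 7^{3} ≡ 7^{3} ≡ 5 mod 13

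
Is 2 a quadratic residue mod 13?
By Euler's criterion: 2^{6} ≡ 12 mod 13. Since this equals -1 (≡ 12), 2 is not a QR.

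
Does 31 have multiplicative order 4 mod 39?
Powers of 31 mod 39: 31^1≡31, 31^2≡25, 31^3≡34, 31^4≡1. First k with 31^k≡1 is k=4. Yes, ord_39(31) = 4.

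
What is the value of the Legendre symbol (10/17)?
(10/17) = 10^{8} mod 17 = -1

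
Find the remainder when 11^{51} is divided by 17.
By Fermat: 11^{16} ≡ 1 mod 17. 51 = 3×16 + 3. So 11^{51} ≡ 11^{3} ≡ 5 mod 17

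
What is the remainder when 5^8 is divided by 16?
By repeated squaring (mod 16): 5^{1}≡5, 5^{2}≡9, 5^{4}≡1, 5^{8}≡1. So 5^{8} ≡ 1 (mod 16)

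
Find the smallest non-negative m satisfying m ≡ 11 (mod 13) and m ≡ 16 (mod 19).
M = 13 × 19 = 247. M₁ = 19, y₁ ≡ 11 (mod 13). M₂ = 13, y₂ ≡ 3 (mod 19). m = 11×19×11 + 16×13×3 ≡ 206 (mod 247)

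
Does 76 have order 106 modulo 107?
76^{53} ≡ 1 mod 107 and 53 < 106, so ord_107(76) = 53 ≠ 106 and 76 is not a primitive root.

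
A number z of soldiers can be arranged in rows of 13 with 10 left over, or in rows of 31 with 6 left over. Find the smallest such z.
M = 13 × 31 = 403. M₁ = 31, y₁ ≡ 8 mod 13. M₂ = 13, y₂ ≡ 12 mod 31. z = 10×31×8 + 6×13×12 ≡ 192 mod 403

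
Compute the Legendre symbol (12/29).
(12/29) = 12^{14} mod 29 = -1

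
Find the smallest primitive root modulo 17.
g = 3. Powers: [3, 9, 10, 13, 5, 15, 11, 16, ...] generates all 16 non-zero residues.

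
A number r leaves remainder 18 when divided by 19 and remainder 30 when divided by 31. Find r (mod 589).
M = 19 × 31 = 589. M₁ = 31, y₁ ≡ 8 (mod 19). M₂ = 19, y₂ ≡ 18 (mod 31). r = 18×31×8 + 30×19×18 ≡ 588 (mod 589)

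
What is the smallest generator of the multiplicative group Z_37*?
g = 2. For each prime q|36: 2^{18}≡36, 2^{12}≡26, none ≡ 1, so ord_37(2) = 36 and 2 is a primitive root.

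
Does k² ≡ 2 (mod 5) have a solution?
By Euler's criterion: 2^{2} ≡ 4 (mod 5). Since this equals -1 (≡ 4), 2 is not a QR.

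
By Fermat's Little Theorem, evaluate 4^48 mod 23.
By Fermat: 4^{22} ≡ 1 mod 23. 48 = 2×22 + 4. So 4^{48} ≡ 4^{4} ≡ 3 mod 23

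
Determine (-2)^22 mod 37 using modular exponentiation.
By repeated squaring (mod 37): (-2)^{1}≡35, (-2)^{2}≡4, (-2)^{4}≡16, (-2)^{8}≡34, (-2)^{16}≡9. Then (-2)^{22} = (-2)^{16+4+2} ≡ 9 × 16 × 4 ≡ 21 (mod 37)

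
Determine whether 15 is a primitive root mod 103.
15^{51} ≡ 1 (mod 103) and 51 < 102, so ord_103(15) = 51 ≠ 102 and 15 is not a primitive root.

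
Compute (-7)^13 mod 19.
By repeated squaring (mod 19): (-7)^{1}≡12, (-7)^{2}≡11, (-7)^{4}≡7, (-7)^{8}≡11. Then (-7)^{13} = (-7)^{8+4+1} ≡ 11 × 7 × 12 ≡ 12 (mod 19)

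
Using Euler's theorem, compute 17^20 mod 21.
By Euler: 17^{12} ≡ 1 (mod 21) since gcd(17, 21) = 1. 20 = 1×12 + 8. So 17^{20} ≡ 17^{8} ≡ 16 (mod 21)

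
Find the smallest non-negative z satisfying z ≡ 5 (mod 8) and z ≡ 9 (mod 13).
M = 8 × 13 = 104. M₁ = 13, y₁ ≡ 5 (mod 8). M₂ = 8, y₂ ≡ 5 (mod 13). z = 5×13×5 + 9×8×5 ≡ 61 (mod 104)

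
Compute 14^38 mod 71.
By repeated squaring (mod 71): 14^{1}≡14, 14^{2}≡54, 14^{4}≡5, 14^{8}≡25, 14^{16}≡57, 14^{32}≡54. Then 14^{38} = 14^{32+4+2} ≡ 54 × 5 × 54 ≡ 25 (mod 71)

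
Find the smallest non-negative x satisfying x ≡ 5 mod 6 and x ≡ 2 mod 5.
M = 6 × 5 = 30. M₁ = 5, y₁ ≡ 5 mod 6. M₂ = 6, y₂ ≡ 1 mod 5. x = 5×5×5 + 2×6×1 ≡ 17 mod 30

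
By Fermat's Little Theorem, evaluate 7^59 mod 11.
By Fermat: 7^{10} ≡ 1 (mod 11). 59 = 5×10 + 9. So 7^{59} ≡ 7^{9} ≡ 8 (mod 11)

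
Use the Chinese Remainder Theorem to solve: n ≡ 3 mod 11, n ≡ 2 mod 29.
M = 11 × 29 = 319. M₁ = 29, y₁ ≡ 8 mod 11. M₂ = 11, y₂ ≡ 8 mod 29. n = 3×29×8 + 2×11×8 ≡ 234 mod 319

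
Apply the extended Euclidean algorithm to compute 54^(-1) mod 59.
Extended GCD: 54(-12) + 59(11) = 1. So 54^(-1) ≡ -12 ≡ 47 (mod 59). Verify: 54 × 47 = 2538 ≡ 1 (mod 59)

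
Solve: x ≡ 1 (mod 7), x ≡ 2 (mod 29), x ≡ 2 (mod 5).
M = 7 × 29 × 5 = 1015. M₁ = 145, y₁ ≡ 3 (mod 7). M₂ = 35, y₂ ≡ 5 (mod 29). M₃ = 203, y₃ ≡ 2 (mod 5). x = 1×145×3 + 2×35×5 + 2×203×2 ≡ 582 (mod 1015)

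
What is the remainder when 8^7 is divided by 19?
By repeated squaring mod 19: 8^{1}≡8, 8^{2}≡7, 8^{4}≡11. Then 8^{7} = 8^{4+2+1} ≡ 11 × 7 × 8 ≡ 8 mod 19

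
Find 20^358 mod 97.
Using Fermat: 20^{96} ≡ 1 mod 97. 358 ≡ 70 mod 96. So 20^{358} ≡ 20^{70} ≡ 79 mod 97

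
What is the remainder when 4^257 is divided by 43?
Using Fermat: 4^{42} ≡ 1 mod 43. 257 ≡ 5 mod 42. So 4^{257} ≡ 4^{5} ≡ 35 mod 43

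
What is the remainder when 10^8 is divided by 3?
Using Fermat: 10^{2} ≡ 1 mod 3. 8 ≡ 0 mod 2. So 10^{8} ≡ 10^{0} ≡ 1 mod 3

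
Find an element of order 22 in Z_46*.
5 has order 22 mod 46 since 5^{22} ≡ 1 mod 46 and no smaller power works.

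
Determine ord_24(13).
Powers of 13 mod 24: 13^1≡13, 13^2≡1. So the order of 13 is 2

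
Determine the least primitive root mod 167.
g = 5. For each prime q|166: 5^{83}≡166, 5^{2}≡25, none ≡ 1, so ord_167(5) = 166 and 5 is a primitive root.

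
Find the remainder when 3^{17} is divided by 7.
By Fermat: 3^{6} ≡ 1 mod 7. 17 = 2×6 + 5. So 3^{17} ≡ 3^{5} ≡ 5 mod 7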